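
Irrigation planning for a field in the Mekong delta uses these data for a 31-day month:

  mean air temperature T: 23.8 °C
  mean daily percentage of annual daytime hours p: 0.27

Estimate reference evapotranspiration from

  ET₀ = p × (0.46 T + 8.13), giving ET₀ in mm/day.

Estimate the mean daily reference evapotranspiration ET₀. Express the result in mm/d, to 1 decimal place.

5.2 mm/d

ET₀ = 0.27 × (0.46 × 23.8 + 8.13) = 0.27 × 19.078 = 5.1511 mm/d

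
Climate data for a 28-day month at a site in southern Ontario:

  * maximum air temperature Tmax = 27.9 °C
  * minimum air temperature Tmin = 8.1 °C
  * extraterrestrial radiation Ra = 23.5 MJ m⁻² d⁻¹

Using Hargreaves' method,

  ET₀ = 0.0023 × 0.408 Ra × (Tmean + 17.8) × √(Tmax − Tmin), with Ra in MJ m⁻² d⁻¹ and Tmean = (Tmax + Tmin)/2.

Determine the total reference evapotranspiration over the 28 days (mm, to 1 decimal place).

98.4 mm

Tmean = (27.9 + 8.1)/2 = 18.00 °C
0.408 Ra = 0.408 × 23.5 = 9.5880 mm/d equivalent
ET₀ = 0.0023 × 9.5880 × (18.00 + 17.8) × √19.8 = 0.0023 × 9.5880 × 35.80 × 4.4497 = 3.5129 mm/d
Over 28 days: 3.5129 × 28 = 98.361 mm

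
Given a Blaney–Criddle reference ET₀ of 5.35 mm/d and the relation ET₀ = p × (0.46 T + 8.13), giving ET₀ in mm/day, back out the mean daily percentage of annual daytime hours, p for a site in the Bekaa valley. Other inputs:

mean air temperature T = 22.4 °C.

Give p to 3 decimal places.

0.290

p = ET₀ / (0.46 T + 8.13) = 5.35 / (0.46 × 22.4 + 8.13) = 5.35 / 18.434 = 0.2902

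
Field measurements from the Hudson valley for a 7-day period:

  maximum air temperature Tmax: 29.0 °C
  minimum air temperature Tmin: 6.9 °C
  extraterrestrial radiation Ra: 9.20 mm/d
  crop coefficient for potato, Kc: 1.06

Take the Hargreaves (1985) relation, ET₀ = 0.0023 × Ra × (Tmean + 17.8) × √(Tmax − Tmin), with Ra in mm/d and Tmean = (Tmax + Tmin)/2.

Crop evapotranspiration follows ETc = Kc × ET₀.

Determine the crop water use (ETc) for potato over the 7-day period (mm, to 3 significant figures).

26.4 mm

Tmean = (29.0 + 6.9)/2 = 17.95 °C
ET₀ = 0.0023 × 9.20 × (17.95 + 17.8) × √22.1 = 0.0023 × 9.20 × 35.75 × 4.7011 = 3.5562 mm/d
ETc = Kc × ET₀ = 1.06 × 3.5562 = 3.7696 mm/d
Over 7 days: 3.7696 × 7 = 26.387 mm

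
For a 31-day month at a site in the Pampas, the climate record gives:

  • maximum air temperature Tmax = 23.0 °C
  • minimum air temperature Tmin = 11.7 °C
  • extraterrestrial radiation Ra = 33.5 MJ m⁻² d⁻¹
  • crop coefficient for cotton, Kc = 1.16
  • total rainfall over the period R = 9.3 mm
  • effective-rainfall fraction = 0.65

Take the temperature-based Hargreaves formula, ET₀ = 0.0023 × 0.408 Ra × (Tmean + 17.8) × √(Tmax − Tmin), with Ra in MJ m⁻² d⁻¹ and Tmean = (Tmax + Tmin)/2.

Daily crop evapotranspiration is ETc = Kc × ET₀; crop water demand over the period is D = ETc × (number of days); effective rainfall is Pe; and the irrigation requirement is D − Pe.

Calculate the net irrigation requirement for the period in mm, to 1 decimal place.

Tmean = (23.0 + 11.7)/2 = 17.35 °C
0.408 Ra = 0.408 × 33.5 = 13.6680 mm/d equivalent
ET₀ = 0.0023 × 13.6680 × (17.35 + 17.8) × √11.3 = 0.0023 × 13.6680 × 35.15 × 3.3615 = 3.7144 mm/d
ETc = Kc × ET₀ = 1.16 × 3.7144 = 4.3087 mm/d
Crop demand D = ETc × 31 d = 4.3087 × 31 = 133.570 mm
Pe = 0.65 × 9.3 = 6.045 mm
D − Pe = 133.570 − 6.045 = 127.525 mm

127.5 mm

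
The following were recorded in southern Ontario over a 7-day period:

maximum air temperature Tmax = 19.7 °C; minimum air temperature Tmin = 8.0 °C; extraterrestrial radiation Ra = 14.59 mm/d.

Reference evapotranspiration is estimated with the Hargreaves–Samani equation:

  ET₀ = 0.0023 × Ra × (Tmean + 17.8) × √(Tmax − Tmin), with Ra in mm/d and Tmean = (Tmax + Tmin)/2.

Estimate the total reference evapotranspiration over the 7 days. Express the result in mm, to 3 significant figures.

Tmean = (19.7 + 8.0)/2 = 13.85 °C
ET₀ = 0.0023 × 14.59 × (13.85 + 17.8) × √11.7 = 0.0023 × 14.59 × 31.65 × 3.4205 = 3.6328 mm/d
Over 7 days: 3.6328 × 7 = 25.430 mm

25.4 mm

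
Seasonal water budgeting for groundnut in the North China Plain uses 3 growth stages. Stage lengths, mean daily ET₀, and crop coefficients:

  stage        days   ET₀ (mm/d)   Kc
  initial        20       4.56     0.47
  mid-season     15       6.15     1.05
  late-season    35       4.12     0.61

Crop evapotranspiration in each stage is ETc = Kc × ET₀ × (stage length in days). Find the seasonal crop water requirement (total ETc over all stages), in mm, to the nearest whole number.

228 mm

initial: 0.47 × 4.56 × 20 = 42.86 mm
mid-season: 1.05 × 6.15 × 15 = 96.86 mm
late-season: 0.61 × 4.12 × 35 = 87.96 mm
Seasonal total = 227.68 mm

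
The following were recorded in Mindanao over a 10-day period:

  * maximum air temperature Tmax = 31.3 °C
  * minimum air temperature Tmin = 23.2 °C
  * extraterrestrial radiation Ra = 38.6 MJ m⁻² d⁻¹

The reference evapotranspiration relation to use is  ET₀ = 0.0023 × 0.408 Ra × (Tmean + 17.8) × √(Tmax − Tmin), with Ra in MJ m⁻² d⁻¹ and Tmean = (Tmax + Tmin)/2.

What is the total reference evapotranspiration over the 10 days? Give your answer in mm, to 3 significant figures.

Tmean = (31.3 + 23.2)/2 = 27.25 °C
0.408 Ra = 0.408 × 38.6 = 15.7488 mm/d equivalent
ET₀ = 0.0023 × 15.7488 × (27.25 + 17.8) × √8.1 = 0.0023 × 15.7488 × 45.05 × 2.8460 = 4.6441 mm/d
Over 10 days: 4.6441 × 10 = 46.441 mm

46.4 mm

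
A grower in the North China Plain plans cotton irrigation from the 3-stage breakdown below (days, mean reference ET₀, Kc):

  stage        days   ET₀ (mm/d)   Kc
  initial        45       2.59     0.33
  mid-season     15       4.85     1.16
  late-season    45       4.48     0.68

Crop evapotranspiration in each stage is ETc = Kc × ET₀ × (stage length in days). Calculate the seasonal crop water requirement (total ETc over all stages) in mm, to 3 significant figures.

260 mm

initial: 0.33 × 2.59 × 45 = 38.46 mm
mid-season: 1.16 × 4.85 × 15 = 84.39 mm
late-season: 0.68 × 4.48 × 45 = 137.09 mm
Seasonal total = 259.94 mm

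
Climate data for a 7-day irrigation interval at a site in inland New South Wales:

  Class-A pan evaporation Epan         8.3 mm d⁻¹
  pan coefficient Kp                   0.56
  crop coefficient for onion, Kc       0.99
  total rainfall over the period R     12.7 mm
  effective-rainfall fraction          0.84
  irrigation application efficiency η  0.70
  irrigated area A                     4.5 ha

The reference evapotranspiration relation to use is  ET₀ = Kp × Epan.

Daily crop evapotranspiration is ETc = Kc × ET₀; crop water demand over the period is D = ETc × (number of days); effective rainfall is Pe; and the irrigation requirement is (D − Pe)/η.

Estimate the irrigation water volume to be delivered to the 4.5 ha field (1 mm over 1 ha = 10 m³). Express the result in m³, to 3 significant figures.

ET₀ = 0.56 × 8.3 = 4.6480 mm/d
ETc = Kc × ET₀ = 0.99 × 4.6480 = 4.6015 mm/d
Crop demand D = ETc × 7 d = 4.6015 × 7 = 32.211 mm
Pe = 0.84 × 12.7 = 10.668 mm
D − Pe = 32.211 − 10.668 = 21.543 mm
Gross irrigation = 21.543 / 0.70 = 30.776 mm
Volume = 30.776 mm × 4.5 ha × 10 = 1384.9 m³

1380 m³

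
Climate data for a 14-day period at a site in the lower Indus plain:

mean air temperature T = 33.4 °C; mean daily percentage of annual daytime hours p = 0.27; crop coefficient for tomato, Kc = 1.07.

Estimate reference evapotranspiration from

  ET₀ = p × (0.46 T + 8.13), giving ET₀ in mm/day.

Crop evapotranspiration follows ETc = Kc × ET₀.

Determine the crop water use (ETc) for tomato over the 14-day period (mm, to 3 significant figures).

95.0 mm

ET₀ = 0.27 × (0.46 × 33.4 + 8.13) = 0.27 × 23.494 = 6.3434 mm/d
ETc = Kc × ET₀ = 1.07 × 6.3434 = 6.7874 mm/d
Over 14 days: 6.7874 × 14 = 95.024 mm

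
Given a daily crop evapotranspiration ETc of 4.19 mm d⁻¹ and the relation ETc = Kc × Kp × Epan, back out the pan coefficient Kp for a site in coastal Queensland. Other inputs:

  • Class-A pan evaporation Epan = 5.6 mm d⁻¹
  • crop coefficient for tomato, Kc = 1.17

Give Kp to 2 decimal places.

0.64

ETc = Kc × Kp × Epan  ⇒  Kp = ETc / (Kc × Epan)
Kp = 4.19 / (1.17 × 5.6) = 4.19 / 6.552 = 0.6395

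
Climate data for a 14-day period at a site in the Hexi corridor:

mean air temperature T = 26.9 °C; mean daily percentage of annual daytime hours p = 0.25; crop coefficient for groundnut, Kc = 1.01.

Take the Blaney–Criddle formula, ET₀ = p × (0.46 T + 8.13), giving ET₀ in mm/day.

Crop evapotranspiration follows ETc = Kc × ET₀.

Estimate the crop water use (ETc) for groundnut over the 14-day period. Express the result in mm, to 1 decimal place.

72.5 mm

ET₀ = 0.25 × (0.46 × 26.9 + 8.13) = 0.25 × 20.504 = 5.1260 mm/d
ETc = Kc × ET₀ = 1.01 × 5.1260 = 5.1773 mm/d
Over 14 days: 5.1773 × 14 = 72.482 mm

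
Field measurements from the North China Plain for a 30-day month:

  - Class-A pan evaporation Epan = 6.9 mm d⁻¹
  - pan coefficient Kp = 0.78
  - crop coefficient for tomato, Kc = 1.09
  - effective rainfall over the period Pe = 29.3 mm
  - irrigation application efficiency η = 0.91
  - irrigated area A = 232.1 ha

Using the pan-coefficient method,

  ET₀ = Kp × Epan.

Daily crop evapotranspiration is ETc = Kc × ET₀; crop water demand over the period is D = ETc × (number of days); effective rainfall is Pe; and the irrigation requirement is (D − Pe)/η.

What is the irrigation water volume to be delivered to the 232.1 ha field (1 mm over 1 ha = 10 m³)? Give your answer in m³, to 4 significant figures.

ET₀ = 0.78 × 6.9 = 5.3820 mm/d
ETc = Kc × ET₀ = 1.09 × 5.3820 = 5.8664 mm/d
Crop demand D = ETc × 30 d = 5.8664 × 30 = 175.992 mm
D − Pe = 175.992 − 29.3 = 146.692 mm
Gross irrigation = 146.692 / 0.91 = 161.200 mm
Volume = 161.200 mm × 232.1 ha × 10 = 374145.2 m³

374100 m³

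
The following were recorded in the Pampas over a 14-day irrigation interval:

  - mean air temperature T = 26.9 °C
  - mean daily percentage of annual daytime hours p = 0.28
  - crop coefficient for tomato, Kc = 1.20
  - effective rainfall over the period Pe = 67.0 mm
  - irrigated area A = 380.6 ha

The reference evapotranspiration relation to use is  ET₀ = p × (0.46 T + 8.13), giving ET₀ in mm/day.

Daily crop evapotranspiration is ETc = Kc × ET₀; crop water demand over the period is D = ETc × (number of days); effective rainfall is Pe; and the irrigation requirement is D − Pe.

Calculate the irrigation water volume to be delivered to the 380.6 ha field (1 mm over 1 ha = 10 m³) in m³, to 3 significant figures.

ET₀ = 0.28 × (0.46 × 26.9 + 8.13) = 0.28 × 20.504 = 5.7411 mm/d
ETc = Kc × ET₀ = 1.20 × 5.7411 = 6.8893 mm/d
Crop demand D = ETc × 14 d = 6.8893 × 14 = 96.450 mm
D − Pe = 96.450 − 67.0 = 29.450 mm
Volume = 29.450 mm × 380.6 ha × 10 = 112086.7 m³

112000 m³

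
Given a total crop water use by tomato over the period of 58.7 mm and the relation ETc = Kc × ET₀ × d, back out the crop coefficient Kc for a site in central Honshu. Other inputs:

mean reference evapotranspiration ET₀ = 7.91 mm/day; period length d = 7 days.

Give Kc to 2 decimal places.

1.06

ETc = Kc × ET₀ × d  ⇒  Kc = ETc / (ET₀ × d)
Kc = 58.7 / (7.91 × 7) = 58.7 / 55.37 = 1.0601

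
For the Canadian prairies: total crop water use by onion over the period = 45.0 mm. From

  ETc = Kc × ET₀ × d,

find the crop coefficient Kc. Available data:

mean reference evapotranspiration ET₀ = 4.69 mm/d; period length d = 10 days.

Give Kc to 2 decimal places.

0.96

ETc = Kc × ET₀ × d  ⇒  Kc = ETc / (ET₀ × d)
Kc = 45.0 / (4.69 × 10) = 45.0 / 46.90 = 0.9595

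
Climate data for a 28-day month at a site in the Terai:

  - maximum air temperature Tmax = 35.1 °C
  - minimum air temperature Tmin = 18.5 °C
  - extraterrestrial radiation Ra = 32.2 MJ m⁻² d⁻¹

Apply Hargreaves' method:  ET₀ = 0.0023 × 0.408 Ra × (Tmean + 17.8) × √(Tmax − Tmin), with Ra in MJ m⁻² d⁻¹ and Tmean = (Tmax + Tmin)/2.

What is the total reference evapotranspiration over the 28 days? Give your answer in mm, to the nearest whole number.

Tmean = (35.1 + 18.5)/2 = 26.80 °C
0.408 Ra = 0.408 × 32.2 = 13.1376 mm/d equivalent
ET₀ = 0.0023 × 13.1376 × (26.80 + 17.8) × √16.6 = 0.0023 × 13.1376 × 44.60 × 4.0743 = 5.4908 mm/d
Over 28 days: 5.4908 × 28 = 153.742 mm

154 mm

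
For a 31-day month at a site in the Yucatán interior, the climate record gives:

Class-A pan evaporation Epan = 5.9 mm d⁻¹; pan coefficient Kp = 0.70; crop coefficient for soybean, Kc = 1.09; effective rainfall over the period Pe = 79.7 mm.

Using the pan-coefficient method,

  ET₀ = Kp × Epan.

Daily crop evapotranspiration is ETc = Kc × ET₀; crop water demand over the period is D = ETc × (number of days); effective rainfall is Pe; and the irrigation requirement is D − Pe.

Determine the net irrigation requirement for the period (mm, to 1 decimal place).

ET₀ = 0.70 × 5.9 = 4.1300 mm/d
ETc = Kc × ET₀ = 1.09 × 4.1300 = 4.5017 mm/d
Crop demand D = ETc × 31 d = 4.5017 × 31 = 139.553 mm
D − Pe = 139.553 − 79.7 = 59.853 mm

59.9 mm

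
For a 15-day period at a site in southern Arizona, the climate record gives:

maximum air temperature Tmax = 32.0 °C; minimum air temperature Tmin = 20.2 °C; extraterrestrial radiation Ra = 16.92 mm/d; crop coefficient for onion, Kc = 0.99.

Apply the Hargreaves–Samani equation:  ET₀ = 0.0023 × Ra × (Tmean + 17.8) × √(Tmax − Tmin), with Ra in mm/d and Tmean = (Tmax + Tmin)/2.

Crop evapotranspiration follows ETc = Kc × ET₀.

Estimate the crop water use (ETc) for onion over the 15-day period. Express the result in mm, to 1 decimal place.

87.1 mm

Tmean = (32.0 + 20.2)/2 = 26.10 °C
ET₀ = 0.0023 × 16.92 × (26.10 + 17.8) × √11.8 = 0.0023 × 16.92 × 43.90 × 3.4351 = 5.8686 mm/d
ETc = Kc × ET₀ = 0.99 × 5.8686 = 5.8099 mm/d
Over 15 days: 5.8099 × 15 = 87.149 mm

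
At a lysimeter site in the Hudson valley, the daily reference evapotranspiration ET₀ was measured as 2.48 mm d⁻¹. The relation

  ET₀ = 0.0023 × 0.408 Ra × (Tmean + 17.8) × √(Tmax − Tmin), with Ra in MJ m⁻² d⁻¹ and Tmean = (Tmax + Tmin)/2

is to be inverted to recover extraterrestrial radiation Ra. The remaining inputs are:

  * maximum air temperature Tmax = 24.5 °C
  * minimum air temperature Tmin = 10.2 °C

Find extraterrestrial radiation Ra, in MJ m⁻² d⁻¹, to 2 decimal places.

Tmean = (24.5+10.2)/2 = 17.35 °C; ΔT = 14.3
Ra = ET₀ / [0.0023 × 0.408 × (Tmean+17.8) × √ΔT]
   = 2.48 / (0.0023 × 0.408 × 35.15 × 3.7815) = 19.883 MJ m⁻² d⁻¹

19.88 MJ m⁻² d⁻¹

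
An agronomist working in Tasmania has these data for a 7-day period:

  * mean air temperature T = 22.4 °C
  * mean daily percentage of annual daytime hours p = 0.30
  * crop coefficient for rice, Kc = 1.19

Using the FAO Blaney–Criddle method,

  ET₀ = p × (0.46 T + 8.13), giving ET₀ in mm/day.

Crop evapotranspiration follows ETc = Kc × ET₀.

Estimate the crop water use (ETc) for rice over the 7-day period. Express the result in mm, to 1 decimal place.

ET₀ = 0.30 × (0.46 × 22.4 + 8.13) = 0.30 × 18.434 = 5.5302 mm/d
ETc = Kc × ET₀ = 1.19 × 5.5302 = 6.5809 mm/d
Over 7 days: 6.5809 × 7 = 46.066 mm

46.1 mm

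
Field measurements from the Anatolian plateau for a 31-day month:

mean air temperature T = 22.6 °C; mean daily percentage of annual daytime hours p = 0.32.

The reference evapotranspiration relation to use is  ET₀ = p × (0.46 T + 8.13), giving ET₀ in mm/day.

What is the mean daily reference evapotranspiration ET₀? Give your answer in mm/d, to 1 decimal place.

5.9 mm/d

ET₀ = 0.32 × (0.46 × 22.6 + 8.13) = 0.32 × 18.526 = 5.9283 mm/d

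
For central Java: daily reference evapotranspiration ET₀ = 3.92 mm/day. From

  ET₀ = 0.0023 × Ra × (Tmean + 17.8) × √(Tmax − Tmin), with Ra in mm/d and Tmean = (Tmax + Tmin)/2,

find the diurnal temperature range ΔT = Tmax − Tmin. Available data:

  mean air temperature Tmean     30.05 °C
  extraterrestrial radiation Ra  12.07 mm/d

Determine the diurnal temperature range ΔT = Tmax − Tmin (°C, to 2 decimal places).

8.71 °C

√ΔT = ET₀ / [0.0023 × Ra × (Tmean+17.8)] = 3.92 / (0.0023 × 12.07 × 47.85) = 2.9510
ΔT = 2.9510² = 8.708 °C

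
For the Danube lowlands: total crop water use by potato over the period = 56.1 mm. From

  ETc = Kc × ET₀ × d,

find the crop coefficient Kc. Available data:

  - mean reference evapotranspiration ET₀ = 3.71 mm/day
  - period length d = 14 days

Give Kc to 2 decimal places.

ETc = Kc × ET₀ × d  ⇒  Kc = ETc / (ET₀ × d)
Kc = 56.1 / (3.71 × 14) = 56.1 / 51.94 = 1.0801

1.08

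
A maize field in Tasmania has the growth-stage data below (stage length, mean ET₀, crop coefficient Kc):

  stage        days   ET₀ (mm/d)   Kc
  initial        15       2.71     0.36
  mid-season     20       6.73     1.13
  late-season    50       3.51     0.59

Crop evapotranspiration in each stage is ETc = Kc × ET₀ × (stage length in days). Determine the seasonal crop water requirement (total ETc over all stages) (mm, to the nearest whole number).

270 mm

initial: 0.36 × 2.71 × 15 = 14.63 mm
mid-season: 1.13 × 6.73 × 20 = 152.10 mm
late-season: 0.59 × 3.51 × 50 = 103.55 mm
Seasonal total = 270.28 mm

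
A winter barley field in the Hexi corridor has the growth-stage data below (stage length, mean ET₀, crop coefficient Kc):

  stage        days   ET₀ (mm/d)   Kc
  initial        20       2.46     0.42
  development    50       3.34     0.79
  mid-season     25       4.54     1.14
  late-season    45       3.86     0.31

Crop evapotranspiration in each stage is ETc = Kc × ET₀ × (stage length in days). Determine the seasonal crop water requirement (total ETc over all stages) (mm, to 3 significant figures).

initial: 0.42 × 2.46 × 20 = 20.66 mm
development: 0.79 × 3.34 × 50 = 131.93 mm
mid-season: 1.14 × 4.54 × 25 = 129.39 mm
late-season: 0.31 × 3.86 × 45 = 53.85 mm
Seasonal total = 335.83 mm

336 mm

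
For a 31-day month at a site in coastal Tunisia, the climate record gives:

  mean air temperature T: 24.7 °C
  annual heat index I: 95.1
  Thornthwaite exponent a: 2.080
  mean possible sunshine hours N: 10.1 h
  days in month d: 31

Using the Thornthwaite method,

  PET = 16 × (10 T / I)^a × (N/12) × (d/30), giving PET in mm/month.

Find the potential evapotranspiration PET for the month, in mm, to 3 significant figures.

101 mm

10T/I = 10 × 24.7 / 95.1 = 2.5973
(10T/I)^a = 2.5973^2.080 = 7.2813
Uncorrected PET = 16 × 7.2813 = 116.501 mm
Correction = (N/12)(d/30) = (10.1/12)(31/30) = 0.8697
PET = 116.501 × 0.8697 = 101.321 mm/month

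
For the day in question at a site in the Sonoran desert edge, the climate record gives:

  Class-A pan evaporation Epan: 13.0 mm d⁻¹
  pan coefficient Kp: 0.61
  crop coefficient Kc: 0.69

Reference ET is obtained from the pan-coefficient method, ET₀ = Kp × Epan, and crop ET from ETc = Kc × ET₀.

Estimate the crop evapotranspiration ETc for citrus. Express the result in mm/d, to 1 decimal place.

ET₀ = 0.61 × 13.0 = 7.9300 mm/d
ETc = Kc × ET₀ = 0.69 × 7.9300 = 5.4717 mm/d

5.5 mm/d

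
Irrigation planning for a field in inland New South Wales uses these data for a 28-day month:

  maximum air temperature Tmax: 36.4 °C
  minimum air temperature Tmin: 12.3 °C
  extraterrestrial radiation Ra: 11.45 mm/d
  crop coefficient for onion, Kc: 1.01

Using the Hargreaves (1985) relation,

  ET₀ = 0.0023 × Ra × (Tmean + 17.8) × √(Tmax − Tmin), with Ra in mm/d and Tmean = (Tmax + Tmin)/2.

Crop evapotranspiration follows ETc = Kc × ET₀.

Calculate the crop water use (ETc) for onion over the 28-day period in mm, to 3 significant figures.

Tmean = (36.4 + 12.3)/2 = 24.35 °C
ET₀ = 0.0023 × 11.45 × (24.35 + 17.8) × √24.1 = 0.0023 × 11.45 × 42.15 × 4.9092 = 5.4493 mm/d
ETc = Kc × ET₀ = 1.01 × 5.4493 = 5.5038 mm/d
Over 28 days: 5.5038 × 28 = 154.106 mm

154 mm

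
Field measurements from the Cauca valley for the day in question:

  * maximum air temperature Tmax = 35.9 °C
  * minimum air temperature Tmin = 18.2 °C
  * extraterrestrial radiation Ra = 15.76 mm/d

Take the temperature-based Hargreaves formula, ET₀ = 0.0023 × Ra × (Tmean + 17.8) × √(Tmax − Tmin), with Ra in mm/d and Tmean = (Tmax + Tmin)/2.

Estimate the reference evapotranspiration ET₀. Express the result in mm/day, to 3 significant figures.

Tmean = (35.9 + 18.2)/2 = 27.05 °C
ET₀ = 0.0023 × 15.76 × (27.05 + 17.8) × √17.7 = 0.0023 × 15.76 × 44.85 × 4.2071 = 6.8396 mm/d

6.84 mm/day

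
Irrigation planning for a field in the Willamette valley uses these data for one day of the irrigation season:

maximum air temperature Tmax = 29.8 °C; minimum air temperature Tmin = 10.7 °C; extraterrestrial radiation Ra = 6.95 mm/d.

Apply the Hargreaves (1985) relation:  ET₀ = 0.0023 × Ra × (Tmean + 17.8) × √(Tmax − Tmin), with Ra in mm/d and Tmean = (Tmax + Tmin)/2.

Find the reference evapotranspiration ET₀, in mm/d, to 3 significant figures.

Tmean = (29.8 + 10.7)/2 = 20.25 °C
ET₀ = 0.0023 × 6.95 × (20.25 + 17.8) × √19.1 = 0.0023 × 6.95 × 38.05 × 4.3704 = 2.6582 mm/d

2.66 mm/d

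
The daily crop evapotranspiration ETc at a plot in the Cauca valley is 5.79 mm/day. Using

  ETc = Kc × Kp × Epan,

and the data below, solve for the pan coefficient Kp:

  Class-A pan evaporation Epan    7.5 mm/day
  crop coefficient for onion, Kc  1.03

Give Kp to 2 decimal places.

0.75

ETc = Kc × Kp × Epan  ⇒  Kp = ETc / (Kc × Epan)
Kp = 5.79 / (1.03 × 7.5) = 5.79 / 7.725 = 0.7495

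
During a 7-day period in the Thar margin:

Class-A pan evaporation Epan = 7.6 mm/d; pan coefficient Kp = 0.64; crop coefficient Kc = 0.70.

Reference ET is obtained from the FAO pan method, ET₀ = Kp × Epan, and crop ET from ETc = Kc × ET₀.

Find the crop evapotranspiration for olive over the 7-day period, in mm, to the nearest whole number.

ET₀ = 0.64 × 7.6 = 4.8640 mm/d
ETc = Kc × ET₀ = 0.70 × 4.8640 = 3.4048 mm/d
Over 7 days: 3.4048 × 7 = 23.834 mm

24 mm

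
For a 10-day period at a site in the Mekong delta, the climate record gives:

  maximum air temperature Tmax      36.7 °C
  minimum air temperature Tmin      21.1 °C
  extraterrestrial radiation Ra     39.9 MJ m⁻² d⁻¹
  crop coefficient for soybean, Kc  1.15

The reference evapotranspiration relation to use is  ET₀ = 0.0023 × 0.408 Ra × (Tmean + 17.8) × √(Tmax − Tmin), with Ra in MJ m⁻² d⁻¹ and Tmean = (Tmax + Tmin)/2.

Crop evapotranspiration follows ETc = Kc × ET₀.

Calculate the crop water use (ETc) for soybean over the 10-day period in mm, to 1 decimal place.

Tmean = (36.7 + 21.1)/2 = 28.90 °C
0.408 Ra = 0.408 × 39.9 = 16.2792 mm/d equivalent
ET₀ = 0.0023 × 16.2792 × (28.90 + 17.8) × √15.6 = 0.0023 × 16.2792 × 46.70 × 3.9497 = 6.9062 mm/d
ETc = Kc × ET₀ = 1.15 × 6.9062 = 7.9421 mm/d
Over 10 days: 7.9421 × 10 = 79.421 mm

79.4 mm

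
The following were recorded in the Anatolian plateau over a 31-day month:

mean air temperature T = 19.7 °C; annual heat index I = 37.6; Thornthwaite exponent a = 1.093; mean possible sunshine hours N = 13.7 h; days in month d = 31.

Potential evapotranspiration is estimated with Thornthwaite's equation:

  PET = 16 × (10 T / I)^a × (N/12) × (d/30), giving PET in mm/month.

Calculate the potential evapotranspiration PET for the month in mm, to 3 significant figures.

115 mm

10T/I = 10 × 19.7 / 37.6 = 5.2394
(10T/I)^a = 5.2394^1.093 = 6.1119
Uncorrected PET = 16 × 6.1119 = 97.790 mm
Correction = (N/12)(d/30) = (13.7/12)(31/30) = 1.1797
PET = 97.790 × 1.1797 = 115.363 mm/month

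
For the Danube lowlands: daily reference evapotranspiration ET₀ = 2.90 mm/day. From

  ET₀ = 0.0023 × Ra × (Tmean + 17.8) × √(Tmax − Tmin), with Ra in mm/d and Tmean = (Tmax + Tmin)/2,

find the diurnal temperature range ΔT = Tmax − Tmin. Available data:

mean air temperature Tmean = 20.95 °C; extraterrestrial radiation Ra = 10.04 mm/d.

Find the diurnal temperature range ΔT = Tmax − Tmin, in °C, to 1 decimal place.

√ΔT = ET₀ / [0.0023 × Ra × (Tmean+17.8)] = 2.90 / (0.0023 × 10.04 × 38.75) = 3.2409
ΔT = 3.2409² = 10.503 °C

10.5 °C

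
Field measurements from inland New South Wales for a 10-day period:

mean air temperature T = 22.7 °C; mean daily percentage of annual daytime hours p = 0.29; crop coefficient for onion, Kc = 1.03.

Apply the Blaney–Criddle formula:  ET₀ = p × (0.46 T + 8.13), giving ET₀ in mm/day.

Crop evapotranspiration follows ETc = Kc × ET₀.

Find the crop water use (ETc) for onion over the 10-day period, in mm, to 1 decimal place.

55.5 mm

ET₀ = 0.29 × (0.46 × 22.7 + 8.13) = 0.29 × 18.572 = 5.3859 mm/d
ETc = Kc × ET₀ = 1.03 × 5.3859 = 5.5475 mm/d
Over 10 days: 5.5475 × 10 = 55.475 mm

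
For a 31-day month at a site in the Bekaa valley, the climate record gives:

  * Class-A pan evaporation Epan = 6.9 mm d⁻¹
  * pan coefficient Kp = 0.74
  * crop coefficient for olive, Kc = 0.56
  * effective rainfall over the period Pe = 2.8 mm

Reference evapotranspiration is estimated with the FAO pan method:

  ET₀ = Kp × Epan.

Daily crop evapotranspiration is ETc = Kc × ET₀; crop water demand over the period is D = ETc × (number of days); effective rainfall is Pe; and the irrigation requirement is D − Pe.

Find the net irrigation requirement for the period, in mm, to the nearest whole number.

86 mm

ET₀ = 0.74 × 6.9 = 5.1060 mm/d
ETc = Kc × ET₀ = 0.56 × 5.1060 = 2.8594 mm/d
Crop demand D = ETc × 31 d = 2.8594 × 31 = 88.641 mm
D − Pe = 88.641 − 2.8 = 85.841 mm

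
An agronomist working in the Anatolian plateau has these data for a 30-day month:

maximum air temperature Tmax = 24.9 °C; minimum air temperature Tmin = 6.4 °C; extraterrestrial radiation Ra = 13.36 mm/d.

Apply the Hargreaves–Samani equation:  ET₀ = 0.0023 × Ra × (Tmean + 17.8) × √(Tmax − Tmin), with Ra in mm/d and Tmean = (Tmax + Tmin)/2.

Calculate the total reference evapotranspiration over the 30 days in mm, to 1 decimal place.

Tmean = (24.9 + 6.4)/2 = 15.65 °C
ET₀ = 0.0023 × 13.36 × (15.65 + 17.8) × √18.5 = 0.0023 × 13.36 × 33.45 × 4.3012 = 4.4210 mm/d
Over 30 days: 4.4210 × 30 = 132.630 mm

132.6 mm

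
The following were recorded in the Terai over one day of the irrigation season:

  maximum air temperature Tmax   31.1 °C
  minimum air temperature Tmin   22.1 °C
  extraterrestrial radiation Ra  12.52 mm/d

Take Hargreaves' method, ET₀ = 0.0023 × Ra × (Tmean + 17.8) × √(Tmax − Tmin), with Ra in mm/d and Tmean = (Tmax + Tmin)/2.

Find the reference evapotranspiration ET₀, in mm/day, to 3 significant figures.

Tmean = (31.1 + 22.1)/2 = 26.60 °C
ET₀ = 0.0023 × 12.52 × (26.60 + 17.8) × √9.0 = 0.0023 × 12.52 × 44.40 × 3.0000 = 3.8356 mm/d

3.84 mm/day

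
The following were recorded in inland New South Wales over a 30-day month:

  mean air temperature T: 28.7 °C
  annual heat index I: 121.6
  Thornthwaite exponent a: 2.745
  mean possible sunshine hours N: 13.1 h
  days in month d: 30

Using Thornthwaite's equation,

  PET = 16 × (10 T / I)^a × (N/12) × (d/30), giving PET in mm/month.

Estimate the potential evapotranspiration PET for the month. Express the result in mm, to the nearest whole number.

184 mm

10T/I = 10 × 28.7 / 121.6 = 2.3602
(10T/I)^a = 2.3602^2.745 = 10.5620
Uncorrected PET = 16 × 10.5620 = 168.992 mm
Correction = (N/12)(d/30) = (13.1/12)(30/30) = 1.0917
PET = 168.992 × 1.0917 = 184.489 mm/month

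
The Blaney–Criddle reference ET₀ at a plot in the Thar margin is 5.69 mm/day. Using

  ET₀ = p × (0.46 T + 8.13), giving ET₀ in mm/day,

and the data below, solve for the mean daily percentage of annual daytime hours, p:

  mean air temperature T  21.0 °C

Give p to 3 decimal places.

0.320

p = ET₀ / (0.46 T + 8.13) = 5.69 / (0.46 × 21.0 + 8.13) = 5.69 / 17.790 = 0.3198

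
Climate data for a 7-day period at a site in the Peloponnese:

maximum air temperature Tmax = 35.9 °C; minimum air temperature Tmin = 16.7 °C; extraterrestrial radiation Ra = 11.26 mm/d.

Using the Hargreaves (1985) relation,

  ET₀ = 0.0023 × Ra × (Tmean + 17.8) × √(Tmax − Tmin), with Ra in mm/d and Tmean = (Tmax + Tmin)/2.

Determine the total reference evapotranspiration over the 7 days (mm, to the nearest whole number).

Tmean = (35.9 + 16.7)/2 = 26.30 °C
ET₀ = 0.0023 × 11.26 × (26.30 + 17.8) × √19.2 = 0.0023 × 11.26 × 44.10 × 4.3818 = 5.0045 mm/d
Over 7 days: 5.0045 × 7 = 35.032 mm

35 mm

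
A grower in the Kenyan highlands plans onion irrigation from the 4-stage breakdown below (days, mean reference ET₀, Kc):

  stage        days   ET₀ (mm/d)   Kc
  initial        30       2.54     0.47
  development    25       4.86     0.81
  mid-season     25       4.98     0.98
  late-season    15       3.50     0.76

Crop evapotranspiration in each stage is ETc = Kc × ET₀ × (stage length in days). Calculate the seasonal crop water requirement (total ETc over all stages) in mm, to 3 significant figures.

initial: 0.47 × 2.54 × 30 = 35.81 mm
development: 0.81 × 4.86 × 25 = 98.42 mm
mid-season: 0.98 × 4.98 × 25 = 122.01 mm
late-season: 0.76 × 3.50 × 15 = 39.90 mm
Seasonal total = 296.14 mm

296 mm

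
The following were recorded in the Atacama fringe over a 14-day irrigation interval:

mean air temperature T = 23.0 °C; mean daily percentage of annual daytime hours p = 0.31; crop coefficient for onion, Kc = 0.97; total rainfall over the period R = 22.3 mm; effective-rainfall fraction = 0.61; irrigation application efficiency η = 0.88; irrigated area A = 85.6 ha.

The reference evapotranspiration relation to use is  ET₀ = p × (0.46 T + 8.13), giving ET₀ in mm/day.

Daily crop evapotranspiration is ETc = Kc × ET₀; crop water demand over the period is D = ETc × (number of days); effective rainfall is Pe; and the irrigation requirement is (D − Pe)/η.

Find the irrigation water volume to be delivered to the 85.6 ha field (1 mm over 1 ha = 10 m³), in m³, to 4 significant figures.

ET₀ = 0.31 × (0.46 × 23.0 + 8.13) = 0.31 × 18.710 = 5.8001 mm/d
ETc = Kc × ET₀ = 0.97 × 5.8001 = 5.6261 mm/d
Crop demand D = ETc × 14 d = 5.6261 × 14 = 78.765 mm
Pe = 0.61 × 22.3 = 13.603 mm
D − Pe = 78.765 − 13.603 = 65.162 mm
Gross irrigation = 65.162 / 0.88 = 74.048 mm
Volume = 74.048 mm × 85.6 ha × 10 = 63385.1 m³

63390 m³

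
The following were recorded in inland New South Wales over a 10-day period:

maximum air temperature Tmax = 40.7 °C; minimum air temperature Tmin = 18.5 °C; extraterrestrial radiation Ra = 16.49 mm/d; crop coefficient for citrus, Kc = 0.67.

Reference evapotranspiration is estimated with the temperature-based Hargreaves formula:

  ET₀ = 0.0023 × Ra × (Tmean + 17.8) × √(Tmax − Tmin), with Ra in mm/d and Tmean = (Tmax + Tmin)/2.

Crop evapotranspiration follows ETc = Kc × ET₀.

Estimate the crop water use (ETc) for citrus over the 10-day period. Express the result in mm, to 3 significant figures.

Tmean = (40.7 + 18.5)/2 = 29.60 °C
ET₀ = 0.0023 × 16.49 × (29.60 + 17.8) × √22.2 = 0.0023 × 16.49 × 47.40 × 4.7117 = 8.4704 mm/d
ETc = Kc × ET₀ = 0.67 × 8.4704 = 5.6752 mm/d
Over 10 days: 5.6752 × 10 = 56.752 mm

56.8 mm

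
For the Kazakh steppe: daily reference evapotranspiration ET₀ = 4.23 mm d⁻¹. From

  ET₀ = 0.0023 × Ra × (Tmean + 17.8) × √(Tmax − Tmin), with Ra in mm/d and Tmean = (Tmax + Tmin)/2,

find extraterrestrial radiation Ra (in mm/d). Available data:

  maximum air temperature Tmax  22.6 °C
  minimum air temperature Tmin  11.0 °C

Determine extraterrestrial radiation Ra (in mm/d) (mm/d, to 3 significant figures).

15.6 mm/d

Tmean = 16.80 °C; √ΔT = 3.4059
Ra = ET₀ / [0.0023 × (Tmean+17.8) × √ΔT] = 4.23 / (0.0023 × 34.60 × 3.4059) = 15.606 mm/d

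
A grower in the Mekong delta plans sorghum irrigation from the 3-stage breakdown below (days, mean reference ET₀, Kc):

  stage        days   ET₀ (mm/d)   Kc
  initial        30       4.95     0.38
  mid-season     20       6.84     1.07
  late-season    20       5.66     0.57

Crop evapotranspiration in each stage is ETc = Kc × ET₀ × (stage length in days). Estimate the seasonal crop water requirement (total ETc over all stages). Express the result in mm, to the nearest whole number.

267 mm

initial: 0.38 × 4.95 × 30 = 56.43 mm
mid-season: 1.07 × 6.84 × 20 = 146.38 mm
late-season: 0.57 × 5.66 × 20 = 64.52 mm
Seasonal total = 267.33 mm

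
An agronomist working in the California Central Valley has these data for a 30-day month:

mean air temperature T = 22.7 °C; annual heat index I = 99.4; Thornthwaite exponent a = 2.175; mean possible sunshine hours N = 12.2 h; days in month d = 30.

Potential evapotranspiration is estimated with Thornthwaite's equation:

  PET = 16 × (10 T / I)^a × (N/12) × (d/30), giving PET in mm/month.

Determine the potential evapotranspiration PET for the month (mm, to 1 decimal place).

98.0 mm

10T/I = 10 × 22.7 / 99.4 = 2.2837
(10T/I)^a = 2.2837^2.175 = 6.0262
Uncorrected PET = 16 × 6.0262 = 96.419 mm
Correction = (N/12)(d/30) = (12.2/12)(30/30) = 1.0167
PET = 96.419 × 1.0167 = 98.029 mm/month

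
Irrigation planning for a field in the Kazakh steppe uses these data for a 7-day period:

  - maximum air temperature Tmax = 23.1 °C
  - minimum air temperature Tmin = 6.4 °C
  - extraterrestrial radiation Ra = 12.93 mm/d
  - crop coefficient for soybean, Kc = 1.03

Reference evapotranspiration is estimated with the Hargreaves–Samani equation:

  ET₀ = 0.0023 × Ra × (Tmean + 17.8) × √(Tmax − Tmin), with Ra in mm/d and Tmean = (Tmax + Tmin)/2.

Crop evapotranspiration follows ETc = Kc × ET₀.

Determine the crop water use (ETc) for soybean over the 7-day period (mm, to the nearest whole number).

Tmean = (23.1 + 6.4)/2 = 14.75 °C
ET₀ = 0.0023 × 12.93 × (14.75 + 17.8) × √16.7 = 0.0023 × 12.93 × 32.55 × 4.0866 = 3.9558 mm/d
ETc = Kc × ET₀ = 1.03 × 3.9558 = 4.0745 mm/d
Over 7 days: 4.0745 × 7 = 28.522 mm

29 mm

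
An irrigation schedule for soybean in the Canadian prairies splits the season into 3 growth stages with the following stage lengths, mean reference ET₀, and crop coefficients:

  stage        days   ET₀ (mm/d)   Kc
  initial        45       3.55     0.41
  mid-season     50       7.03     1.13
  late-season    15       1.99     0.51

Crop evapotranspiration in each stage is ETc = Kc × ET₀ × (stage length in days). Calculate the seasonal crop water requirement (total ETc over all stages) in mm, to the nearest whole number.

478 mm

initial: 0.41 × 3.55 × 45 = 65.50 mm
mid-season: 1.13 × 7.03 × 50 = 397.20 mm
late-season: 0.51 × 1.99 × 15 = 15.22 mm
Seasonal total = 477.92 mm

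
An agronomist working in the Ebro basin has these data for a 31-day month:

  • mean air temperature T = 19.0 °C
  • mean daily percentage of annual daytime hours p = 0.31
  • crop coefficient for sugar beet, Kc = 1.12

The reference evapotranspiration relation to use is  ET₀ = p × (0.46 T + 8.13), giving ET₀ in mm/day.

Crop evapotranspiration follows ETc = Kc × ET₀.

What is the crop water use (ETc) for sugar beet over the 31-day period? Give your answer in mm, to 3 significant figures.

ET₀ = 0.31 × (0.46 × 19.0 + 8.13) = 0.31 × 16.870 = 5.2297 mm/d
ETc = Kc × ET₀ = 1.12 × 5.2297 = 5.8573 mm/d
Over 31 days: 5.8573 × 31 = 181.576 mm

182 mm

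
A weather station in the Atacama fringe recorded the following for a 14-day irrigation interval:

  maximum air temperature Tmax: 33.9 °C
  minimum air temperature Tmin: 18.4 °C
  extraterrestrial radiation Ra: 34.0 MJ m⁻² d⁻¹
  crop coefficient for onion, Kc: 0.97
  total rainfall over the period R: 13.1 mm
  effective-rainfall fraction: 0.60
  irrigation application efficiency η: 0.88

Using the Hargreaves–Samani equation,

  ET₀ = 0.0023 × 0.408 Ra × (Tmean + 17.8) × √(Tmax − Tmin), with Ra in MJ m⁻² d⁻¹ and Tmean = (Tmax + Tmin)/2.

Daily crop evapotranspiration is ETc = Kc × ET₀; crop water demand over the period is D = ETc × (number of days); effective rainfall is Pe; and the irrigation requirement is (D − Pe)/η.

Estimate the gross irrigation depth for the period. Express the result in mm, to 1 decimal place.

Tmean = (33.9 + 18.4)/2 = 26.15 °C
0.408 Ra = 0.408 × 34.0 = 13.8720 mm/d equivalent
ET₀ = 0.0023 × 13.8720 × (26.15 + 17.8) × √15.5 = 0.0023 × 13.8720 × 43.95 × 3.9370 = 5.5207 mm/d
ETc = Kc × ET₀ = 0.97 × 5.5207 = 5.3551 mm/d
Crop demand D = ETc × 14 d = 5.3551 × 14 = 74.971 mm
Pe = 0.60 × 13.1 = 7.860 mm
D − Pe = 74.971 − 7.860 = 67.111 mm
Gross irrigation = 67.111 / 0.88 = 76.263 mm

76.3 mm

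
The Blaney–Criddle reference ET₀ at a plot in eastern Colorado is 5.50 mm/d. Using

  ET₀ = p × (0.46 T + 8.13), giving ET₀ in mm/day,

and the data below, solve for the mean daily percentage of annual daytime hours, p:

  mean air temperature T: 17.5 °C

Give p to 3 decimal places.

0.340

p = ET₀ / (0.46 T + 8.13) = 5.50 / (0.46 × 17.5 + 8.13) = 5.50 / 16.180 = 0.3399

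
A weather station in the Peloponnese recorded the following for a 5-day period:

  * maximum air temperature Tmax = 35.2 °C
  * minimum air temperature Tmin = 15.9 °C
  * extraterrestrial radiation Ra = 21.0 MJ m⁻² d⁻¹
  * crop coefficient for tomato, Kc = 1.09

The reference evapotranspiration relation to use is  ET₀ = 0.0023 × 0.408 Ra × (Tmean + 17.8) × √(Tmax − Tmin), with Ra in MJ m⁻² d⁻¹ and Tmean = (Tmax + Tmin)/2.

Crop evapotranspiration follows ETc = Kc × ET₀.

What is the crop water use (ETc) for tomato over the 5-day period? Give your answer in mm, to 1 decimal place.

Tmean = (35.2 + 15.9)/2 = 25.55 °C
0.408 Ra = 0.408 × 21.0 = 8.5680 mm/d equivalent
ET₀ = 0.0023 × 8.5680 × (25.55 + 17.8) × √19.3 = 0.0023 × 8.5680 × 43.35 × 4.3932 = 3.7530 mm/d
ETc = Kc × ET₀ = 1.09 × 3.7530 = 4.0908 mm/d
Over 5 days: 4.0908 × 5 = 20.454 mm

20.5 mm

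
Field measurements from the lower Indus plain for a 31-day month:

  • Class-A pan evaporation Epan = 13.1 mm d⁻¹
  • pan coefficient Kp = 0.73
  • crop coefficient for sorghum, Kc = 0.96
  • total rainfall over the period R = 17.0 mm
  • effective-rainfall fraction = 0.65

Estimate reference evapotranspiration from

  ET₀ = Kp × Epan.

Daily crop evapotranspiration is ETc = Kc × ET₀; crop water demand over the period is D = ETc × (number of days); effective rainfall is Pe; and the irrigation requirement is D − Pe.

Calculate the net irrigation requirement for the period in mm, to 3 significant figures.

ET₀ = 0.73 × 13.1 = 9.5630 mm/d
ETc = Kc × ET₀ = 0.96 × 9.5630 = 9.1805 mm/d
Crop demand D = ETc × 31 d = 9.1805 × 31 = 284.596 mm
Pe = 0.65 × 17.0 = 11.050 mm
D − Pe = 284.596 − 11.050 = 273.546 mm

274 mm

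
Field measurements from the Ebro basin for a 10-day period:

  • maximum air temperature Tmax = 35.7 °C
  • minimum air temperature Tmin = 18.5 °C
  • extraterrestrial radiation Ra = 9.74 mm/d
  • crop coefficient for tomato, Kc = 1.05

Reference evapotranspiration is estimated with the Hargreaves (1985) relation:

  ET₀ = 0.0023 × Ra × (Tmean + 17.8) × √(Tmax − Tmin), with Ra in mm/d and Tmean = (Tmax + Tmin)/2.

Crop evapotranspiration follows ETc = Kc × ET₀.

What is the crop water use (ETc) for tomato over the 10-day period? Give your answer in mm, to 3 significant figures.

43.8 mm

Tmean = (35.7 + 18.5)/2 = 27.10 °C
ET₀ = 0.0023 × 9.74 × (27.10 + 17.8) × √17.2 = 0.0023 × 9.74 × 44.90 × 4.1473 = 4.1716 mm/d
ETc = Kc × ET₀ = 1.05 × 4.1716 = 4.3802 mm/d
Over 10 days: 4.3802 × 10 = 43.802 mm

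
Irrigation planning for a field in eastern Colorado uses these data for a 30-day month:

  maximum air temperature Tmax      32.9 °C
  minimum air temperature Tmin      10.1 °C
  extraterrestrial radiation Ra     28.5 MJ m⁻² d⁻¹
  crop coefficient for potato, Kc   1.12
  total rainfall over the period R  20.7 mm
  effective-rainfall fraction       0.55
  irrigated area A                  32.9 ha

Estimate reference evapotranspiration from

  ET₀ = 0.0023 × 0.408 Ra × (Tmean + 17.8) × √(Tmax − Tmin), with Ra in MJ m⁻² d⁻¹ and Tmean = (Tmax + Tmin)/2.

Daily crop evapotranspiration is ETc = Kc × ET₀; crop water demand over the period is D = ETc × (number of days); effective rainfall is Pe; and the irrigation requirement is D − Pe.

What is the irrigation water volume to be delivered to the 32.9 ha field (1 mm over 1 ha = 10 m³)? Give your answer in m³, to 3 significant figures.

Tmean = (32.9 + 10.1)/2 = 21.50 °C
0.408 Ra = 0.408 × 28.5 = 11.6280 mm/d equivalent
ET₀ = 0.0023 × 11.6280 × (21.50 + 17.8) × √22.8 = 0.0023 × 11.6280 × 39.30 × 4.7749 = 5.0187 mm/d
ETc = Kc × ET₀ = 1.12 × 5.0187 = 5.6209 mm/d
Crop demand D = ETc × 30 d = 5.6209 × 30 = 168.627 mm
Pe = 0.55 × 20.7 = 11.385 mm
D − Pe = 168.627 − 11.385 = 157.242 mm
Volume = 157.242 mm × 32.9 ha × 10 = 51732.6 m³

51700 m³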